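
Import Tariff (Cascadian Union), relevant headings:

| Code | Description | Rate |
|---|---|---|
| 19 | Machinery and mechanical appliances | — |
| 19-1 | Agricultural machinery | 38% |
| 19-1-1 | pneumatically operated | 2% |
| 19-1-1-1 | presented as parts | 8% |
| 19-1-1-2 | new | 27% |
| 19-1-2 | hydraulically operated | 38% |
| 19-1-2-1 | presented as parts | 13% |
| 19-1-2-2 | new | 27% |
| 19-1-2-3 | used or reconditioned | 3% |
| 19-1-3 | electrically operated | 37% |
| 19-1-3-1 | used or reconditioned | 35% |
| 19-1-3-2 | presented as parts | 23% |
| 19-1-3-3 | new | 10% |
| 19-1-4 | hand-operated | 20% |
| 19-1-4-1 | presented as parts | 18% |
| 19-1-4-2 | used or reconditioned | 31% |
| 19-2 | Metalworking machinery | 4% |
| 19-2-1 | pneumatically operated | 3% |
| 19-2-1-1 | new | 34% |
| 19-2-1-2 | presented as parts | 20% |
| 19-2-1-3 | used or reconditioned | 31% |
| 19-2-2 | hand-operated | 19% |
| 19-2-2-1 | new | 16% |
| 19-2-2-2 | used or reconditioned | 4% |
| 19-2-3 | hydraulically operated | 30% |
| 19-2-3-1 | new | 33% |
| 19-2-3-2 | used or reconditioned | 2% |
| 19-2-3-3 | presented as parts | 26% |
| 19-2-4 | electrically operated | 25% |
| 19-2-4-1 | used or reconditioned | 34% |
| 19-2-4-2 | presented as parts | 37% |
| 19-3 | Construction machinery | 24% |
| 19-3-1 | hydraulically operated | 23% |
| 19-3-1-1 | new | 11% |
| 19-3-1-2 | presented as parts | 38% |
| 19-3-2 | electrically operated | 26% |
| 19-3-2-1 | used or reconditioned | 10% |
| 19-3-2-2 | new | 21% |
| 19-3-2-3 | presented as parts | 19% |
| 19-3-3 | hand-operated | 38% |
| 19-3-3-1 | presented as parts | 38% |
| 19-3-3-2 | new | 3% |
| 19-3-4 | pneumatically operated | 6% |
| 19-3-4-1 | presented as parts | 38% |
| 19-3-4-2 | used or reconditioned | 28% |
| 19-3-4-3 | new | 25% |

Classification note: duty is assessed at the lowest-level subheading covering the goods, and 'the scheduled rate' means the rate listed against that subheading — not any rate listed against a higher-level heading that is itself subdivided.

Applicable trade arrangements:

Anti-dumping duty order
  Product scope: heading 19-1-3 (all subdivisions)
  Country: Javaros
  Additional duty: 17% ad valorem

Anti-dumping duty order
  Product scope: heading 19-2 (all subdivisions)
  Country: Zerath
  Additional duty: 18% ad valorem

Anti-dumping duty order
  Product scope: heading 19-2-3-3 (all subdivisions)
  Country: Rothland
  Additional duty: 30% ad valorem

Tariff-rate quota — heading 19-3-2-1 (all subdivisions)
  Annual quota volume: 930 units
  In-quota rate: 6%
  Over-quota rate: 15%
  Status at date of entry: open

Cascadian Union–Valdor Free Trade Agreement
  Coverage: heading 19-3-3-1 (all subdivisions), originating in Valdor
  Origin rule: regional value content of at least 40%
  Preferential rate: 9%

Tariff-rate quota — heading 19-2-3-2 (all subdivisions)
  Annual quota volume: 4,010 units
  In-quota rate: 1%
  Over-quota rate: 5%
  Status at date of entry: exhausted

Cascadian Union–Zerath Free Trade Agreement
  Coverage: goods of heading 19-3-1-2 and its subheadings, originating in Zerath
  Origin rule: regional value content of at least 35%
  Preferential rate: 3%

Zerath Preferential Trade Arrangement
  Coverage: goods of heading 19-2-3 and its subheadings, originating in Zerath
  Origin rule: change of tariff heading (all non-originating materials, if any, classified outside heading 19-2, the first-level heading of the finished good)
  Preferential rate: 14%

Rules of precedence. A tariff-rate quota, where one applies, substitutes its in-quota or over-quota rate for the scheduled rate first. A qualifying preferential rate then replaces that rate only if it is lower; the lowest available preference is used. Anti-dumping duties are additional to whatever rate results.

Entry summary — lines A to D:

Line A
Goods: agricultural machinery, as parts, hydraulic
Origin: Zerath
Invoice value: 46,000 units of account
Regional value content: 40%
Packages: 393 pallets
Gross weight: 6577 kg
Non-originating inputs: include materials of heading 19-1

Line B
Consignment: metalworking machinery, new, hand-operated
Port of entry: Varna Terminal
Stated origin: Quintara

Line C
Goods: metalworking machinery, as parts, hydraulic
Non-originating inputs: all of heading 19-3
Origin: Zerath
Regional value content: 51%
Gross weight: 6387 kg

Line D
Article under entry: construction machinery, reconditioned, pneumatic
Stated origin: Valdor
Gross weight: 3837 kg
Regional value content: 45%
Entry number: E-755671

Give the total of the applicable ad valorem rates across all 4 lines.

Line A: agricultural → 19-1; hydraulic → 19-1-2; as parts → 19-1-2-1. Scheduled 13%. Zerath agreement on 19-3-1-2: 19-1-2-1 not covered; Zerath agreement on 19-2-3: 19-1-2-1 not covered. → 13%.
Line B: metalworking → 19-2; hand-operated → 19-2-2; new → 19-2-2-1. Scheduled 16%. No special measure applies. → 16%.
Line C: metalworking → 19-2; hydraulic → 19-2-3; as parts → 19-2-3-3. Scheduled 26%. Zerath agreement on 19-3-1-2: 19-2-3-3 not covered; Zerath agreement on 19-2-3: CTH met → 14% available; preferential 14%; anti-dumping (Zerath, 19-2): +18%; total 14% + 18% = 32%. → 32%.
Line D: construction → 19-3; pneumatic → 19-3-4; reconditioned → 19-3-4-2. Scheduled 28%. Valdor agreement on 19-3-3-1: 19-3-4-2 not covered. → 28%.
Sum: 13% + 16% + 32% + 28% = 89%.

89%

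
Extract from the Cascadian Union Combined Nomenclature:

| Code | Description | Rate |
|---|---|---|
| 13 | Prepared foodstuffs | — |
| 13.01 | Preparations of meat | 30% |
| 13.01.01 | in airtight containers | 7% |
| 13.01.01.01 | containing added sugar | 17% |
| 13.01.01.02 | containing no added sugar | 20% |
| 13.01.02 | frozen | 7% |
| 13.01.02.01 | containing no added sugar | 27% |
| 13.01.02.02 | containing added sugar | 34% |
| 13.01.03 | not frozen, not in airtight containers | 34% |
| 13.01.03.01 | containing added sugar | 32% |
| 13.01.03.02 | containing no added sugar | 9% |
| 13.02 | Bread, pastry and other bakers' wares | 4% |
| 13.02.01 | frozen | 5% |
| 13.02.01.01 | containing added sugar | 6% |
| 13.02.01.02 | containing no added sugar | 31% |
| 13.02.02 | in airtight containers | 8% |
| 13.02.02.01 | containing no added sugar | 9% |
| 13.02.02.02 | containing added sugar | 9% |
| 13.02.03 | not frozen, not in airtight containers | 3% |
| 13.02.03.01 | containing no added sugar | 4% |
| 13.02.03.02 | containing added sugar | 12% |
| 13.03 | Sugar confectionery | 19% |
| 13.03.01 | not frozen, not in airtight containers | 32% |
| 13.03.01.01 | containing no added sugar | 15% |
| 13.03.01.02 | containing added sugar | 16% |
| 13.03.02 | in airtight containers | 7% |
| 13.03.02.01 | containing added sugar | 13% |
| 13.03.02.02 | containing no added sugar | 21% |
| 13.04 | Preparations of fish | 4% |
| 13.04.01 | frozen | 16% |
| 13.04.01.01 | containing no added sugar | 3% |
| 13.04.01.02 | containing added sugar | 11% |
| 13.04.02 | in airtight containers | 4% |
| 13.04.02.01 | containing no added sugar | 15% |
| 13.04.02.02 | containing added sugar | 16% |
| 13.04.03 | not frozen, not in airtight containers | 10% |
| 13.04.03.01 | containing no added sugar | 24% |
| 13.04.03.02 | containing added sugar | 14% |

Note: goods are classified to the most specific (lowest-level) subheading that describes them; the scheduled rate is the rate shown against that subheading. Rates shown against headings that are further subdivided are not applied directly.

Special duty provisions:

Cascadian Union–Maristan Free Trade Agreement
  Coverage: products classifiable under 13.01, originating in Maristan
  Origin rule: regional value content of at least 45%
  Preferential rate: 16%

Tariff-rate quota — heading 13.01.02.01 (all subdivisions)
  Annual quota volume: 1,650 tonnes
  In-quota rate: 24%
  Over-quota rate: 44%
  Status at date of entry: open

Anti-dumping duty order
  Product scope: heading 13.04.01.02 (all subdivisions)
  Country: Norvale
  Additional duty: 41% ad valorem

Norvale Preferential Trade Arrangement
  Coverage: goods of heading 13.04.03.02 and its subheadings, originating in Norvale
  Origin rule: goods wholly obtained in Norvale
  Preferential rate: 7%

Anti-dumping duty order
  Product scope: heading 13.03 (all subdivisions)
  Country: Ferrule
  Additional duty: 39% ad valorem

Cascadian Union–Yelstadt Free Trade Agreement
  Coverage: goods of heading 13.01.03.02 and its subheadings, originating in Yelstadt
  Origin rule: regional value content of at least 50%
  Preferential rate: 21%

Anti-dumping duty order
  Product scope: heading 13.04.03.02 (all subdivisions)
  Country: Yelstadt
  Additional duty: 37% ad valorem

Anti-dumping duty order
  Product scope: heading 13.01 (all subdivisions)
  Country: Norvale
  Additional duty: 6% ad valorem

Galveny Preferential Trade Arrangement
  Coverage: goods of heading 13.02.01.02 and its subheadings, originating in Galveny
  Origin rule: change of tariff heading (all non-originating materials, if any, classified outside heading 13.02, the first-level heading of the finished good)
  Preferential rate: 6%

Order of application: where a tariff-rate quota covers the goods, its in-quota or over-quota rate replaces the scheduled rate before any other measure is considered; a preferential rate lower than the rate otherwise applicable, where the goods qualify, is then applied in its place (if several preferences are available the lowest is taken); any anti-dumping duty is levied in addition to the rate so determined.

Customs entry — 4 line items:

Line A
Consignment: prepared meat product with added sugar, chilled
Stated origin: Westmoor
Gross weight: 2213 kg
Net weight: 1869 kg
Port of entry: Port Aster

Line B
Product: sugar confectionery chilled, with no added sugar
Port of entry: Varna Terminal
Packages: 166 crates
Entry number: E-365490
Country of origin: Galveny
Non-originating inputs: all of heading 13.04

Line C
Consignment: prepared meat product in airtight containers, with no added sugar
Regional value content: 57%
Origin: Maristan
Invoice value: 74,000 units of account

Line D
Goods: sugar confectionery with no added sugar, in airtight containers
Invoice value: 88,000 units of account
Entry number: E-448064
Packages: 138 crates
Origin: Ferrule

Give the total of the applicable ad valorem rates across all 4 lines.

123%

Line A: prepared meat product → 13.01; chilled → 13.01.03; with added sugar → 13.01.03.01. Scheduled 32%. No special measure applies. → 32%.
Line B: sugar confectionery → 13.03; chilled → 13.03.01; with no added sugar → 13.03.01.01. Scheduled 15%. Galveny agreement on 13.02.01.02: 13.03.01.01 not covered. → 15%.
Line C: prepared meat product → 13.01; in airtight containers → 13.01.01; with no added sugar → 13.01.01.02. Scheduled 20%. Maristan agreement on 13.01: RVC ≥ 45% → 16% available; preferential 16%. → 16%.
Line D: sugar confectionery → 13.03; in airtight containers → 13.03.02; with no added sugar → 13.03.02.02. Scheduled 21%. anti-dumping (Ferrule, 13.03): +39%; total 21% + 39% = 60%. → 60%.
Sum: 32% + 15% + 16% + 60% = 123%.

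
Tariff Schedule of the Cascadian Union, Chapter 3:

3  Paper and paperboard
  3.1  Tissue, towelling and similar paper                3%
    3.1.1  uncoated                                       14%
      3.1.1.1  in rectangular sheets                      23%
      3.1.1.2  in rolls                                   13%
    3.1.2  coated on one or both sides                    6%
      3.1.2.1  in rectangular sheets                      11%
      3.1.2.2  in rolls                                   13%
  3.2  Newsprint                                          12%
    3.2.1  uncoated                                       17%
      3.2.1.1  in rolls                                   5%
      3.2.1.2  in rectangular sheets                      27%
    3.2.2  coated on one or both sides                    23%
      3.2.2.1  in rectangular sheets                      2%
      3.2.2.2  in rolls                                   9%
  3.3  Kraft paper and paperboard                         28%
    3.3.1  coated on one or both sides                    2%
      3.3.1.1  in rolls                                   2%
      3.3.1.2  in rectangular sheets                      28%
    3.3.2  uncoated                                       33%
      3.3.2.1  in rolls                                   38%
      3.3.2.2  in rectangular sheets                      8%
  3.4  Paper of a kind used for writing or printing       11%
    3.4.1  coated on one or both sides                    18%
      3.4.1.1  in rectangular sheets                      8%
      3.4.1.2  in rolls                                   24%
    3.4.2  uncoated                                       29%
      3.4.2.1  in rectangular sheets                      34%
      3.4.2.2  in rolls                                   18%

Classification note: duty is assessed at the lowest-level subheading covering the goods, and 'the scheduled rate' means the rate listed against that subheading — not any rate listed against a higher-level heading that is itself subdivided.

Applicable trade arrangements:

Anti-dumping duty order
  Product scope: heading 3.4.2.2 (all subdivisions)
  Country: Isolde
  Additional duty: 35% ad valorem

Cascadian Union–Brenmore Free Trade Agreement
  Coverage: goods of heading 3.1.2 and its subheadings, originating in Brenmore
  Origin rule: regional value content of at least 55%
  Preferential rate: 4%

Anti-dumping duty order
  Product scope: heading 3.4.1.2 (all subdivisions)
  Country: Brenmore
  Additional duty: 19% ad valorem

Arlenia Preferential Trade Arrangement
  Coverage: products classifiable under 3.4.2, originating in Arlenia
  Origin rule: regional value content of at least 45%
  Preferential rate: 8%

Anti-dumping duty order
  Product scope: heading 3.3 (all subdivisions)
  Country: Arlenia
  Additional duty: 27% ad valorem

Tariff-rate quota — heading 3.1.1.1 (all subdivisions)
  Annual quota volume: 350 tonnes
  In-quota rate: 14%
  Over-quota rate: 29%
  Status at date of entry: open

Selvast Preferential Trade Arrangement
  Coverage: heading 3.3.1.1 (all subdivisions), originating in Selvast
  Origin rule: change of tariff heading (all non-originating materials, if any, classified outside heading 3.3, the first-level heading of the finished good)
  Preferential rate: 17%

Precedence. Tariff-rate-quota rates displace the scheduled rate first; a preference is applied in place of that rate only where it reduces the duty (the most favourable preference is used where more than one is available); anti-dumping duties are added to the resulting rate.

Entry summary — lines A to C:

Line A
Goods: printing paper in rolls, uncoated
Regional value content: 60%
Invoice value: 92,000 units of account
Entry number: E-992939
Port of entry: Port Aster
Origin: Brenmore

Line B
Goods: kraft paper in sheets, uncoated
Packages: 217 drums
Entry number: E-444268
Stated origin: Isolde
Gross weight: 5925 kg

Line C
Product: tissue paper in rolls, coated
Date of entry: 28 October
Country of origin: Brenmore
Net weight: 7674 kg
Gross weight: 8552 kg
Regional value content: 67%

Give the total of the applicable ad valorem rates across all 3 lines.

Line A: printing paper → 3.4; uncoated → 3.4.2; in rolls → 3.4.2.2. Scheduled 18%. Brenmore agreement on 3.1.2: 3.4.2.2 not covered. → 18%.
Line B: kraft paper → 3.3; uncoated → 3.3.2; in sheets → 3.3.2.2. Scheduled 8%. No special measure applies. → 8%.
Line C: tissue paper → 3.1; coated → 3.1.2; in rolls → 3.1.2.2. Scheduled 13%. Brenmore agreement on 3.1.2: RVC ≥ 55% → 4% available; preferential 4%. → 4%.
Sum: 18% + 8% + 4% = 30%.

30%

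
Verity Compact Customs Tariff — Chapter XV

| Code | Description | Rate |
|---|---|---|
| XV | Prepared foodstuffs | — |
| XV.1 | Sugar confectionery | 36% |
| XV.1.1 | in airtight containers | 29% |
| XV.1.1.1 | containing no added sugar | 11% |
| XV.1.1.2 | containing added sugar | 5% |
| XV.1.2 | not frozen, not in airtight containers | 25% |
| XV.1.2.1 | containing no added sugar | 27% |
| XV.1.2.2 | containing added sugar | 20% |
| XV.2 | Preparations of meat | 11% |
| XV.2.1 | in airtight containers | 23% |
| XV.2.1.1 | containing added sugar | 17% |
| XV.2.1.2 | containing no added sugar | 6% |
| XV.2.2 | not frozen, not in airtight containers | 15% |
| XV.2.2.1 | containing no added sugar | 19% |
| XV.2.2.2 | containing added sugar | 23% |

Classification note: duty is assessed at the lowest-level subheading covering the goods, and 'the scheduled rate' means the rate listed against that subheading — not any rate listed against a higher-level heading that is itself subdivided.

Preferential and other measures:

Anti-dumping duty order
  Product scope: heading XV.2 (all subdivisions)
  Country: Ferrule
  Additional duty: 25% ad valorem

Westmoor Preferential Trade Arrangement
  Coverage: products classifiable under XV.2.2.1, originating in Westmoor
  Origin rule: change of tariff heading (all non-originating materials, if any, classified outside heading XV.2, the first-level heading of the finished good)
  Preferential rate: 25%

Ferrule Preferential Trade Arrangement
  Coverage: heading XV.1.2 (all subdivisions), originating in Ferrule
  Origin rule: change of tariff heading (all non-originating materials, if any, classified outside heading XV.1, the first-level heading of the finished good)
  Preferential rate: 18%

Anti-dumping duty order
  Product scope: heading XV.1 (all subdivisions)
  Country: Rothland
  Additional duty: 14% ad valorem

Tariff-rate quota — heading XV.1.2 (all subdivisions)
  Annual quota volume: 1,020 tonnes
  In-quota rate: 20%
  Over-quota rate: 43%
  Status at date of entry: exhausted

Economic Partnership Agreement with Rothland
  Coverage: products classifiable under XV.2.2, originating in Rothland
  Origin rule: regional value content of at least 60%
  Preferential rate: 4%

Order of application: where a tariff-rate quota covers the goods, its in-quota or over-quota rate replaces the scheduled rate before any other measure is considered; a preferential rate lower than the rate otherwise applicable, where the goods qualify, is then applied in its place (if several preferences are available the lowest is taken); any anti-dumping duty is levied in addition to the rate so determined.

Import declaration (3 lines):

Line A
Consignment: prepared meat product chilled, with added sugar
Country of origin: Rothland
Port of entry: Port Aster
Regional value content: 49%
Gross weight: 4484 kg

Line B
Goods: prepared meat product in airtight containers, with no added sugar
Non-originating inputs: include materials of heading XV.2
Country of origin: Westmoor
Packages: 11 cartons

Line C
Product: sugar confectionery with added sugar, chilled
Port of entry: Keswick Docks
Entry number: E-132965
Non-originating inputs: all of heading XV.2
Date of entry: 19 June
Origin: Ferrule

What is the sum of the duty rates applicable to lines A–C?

47%

Line A: prepared meat product → XV.2; chilled → XV.2.2; with added sugar → XV.2.2.2. Scheduled 23%. Rothland agreement on XV.2.2: RVC < 60%. → 23%.
Line B: prepared meat product → XV.2; in airtight containers → XV.2.1; with no added sugar → XV.2.1.2. Scheduled 6%. Westmoor agreement on XV.2.2.1: XV.2.1.2 not covered. → 6%.
Line C: sugar confectionery → XV.1; chilled → XV.1.2; with added sugar → XV.1.2.2. Scheduled 20%. quota on XV.1.2 exhausted → over-quota 43%; Ferrule agreement on XV.1.2: CTH met → 18% available; preferential 18%. → 18%.
Sum: 23% + 6% + 18% = 47%.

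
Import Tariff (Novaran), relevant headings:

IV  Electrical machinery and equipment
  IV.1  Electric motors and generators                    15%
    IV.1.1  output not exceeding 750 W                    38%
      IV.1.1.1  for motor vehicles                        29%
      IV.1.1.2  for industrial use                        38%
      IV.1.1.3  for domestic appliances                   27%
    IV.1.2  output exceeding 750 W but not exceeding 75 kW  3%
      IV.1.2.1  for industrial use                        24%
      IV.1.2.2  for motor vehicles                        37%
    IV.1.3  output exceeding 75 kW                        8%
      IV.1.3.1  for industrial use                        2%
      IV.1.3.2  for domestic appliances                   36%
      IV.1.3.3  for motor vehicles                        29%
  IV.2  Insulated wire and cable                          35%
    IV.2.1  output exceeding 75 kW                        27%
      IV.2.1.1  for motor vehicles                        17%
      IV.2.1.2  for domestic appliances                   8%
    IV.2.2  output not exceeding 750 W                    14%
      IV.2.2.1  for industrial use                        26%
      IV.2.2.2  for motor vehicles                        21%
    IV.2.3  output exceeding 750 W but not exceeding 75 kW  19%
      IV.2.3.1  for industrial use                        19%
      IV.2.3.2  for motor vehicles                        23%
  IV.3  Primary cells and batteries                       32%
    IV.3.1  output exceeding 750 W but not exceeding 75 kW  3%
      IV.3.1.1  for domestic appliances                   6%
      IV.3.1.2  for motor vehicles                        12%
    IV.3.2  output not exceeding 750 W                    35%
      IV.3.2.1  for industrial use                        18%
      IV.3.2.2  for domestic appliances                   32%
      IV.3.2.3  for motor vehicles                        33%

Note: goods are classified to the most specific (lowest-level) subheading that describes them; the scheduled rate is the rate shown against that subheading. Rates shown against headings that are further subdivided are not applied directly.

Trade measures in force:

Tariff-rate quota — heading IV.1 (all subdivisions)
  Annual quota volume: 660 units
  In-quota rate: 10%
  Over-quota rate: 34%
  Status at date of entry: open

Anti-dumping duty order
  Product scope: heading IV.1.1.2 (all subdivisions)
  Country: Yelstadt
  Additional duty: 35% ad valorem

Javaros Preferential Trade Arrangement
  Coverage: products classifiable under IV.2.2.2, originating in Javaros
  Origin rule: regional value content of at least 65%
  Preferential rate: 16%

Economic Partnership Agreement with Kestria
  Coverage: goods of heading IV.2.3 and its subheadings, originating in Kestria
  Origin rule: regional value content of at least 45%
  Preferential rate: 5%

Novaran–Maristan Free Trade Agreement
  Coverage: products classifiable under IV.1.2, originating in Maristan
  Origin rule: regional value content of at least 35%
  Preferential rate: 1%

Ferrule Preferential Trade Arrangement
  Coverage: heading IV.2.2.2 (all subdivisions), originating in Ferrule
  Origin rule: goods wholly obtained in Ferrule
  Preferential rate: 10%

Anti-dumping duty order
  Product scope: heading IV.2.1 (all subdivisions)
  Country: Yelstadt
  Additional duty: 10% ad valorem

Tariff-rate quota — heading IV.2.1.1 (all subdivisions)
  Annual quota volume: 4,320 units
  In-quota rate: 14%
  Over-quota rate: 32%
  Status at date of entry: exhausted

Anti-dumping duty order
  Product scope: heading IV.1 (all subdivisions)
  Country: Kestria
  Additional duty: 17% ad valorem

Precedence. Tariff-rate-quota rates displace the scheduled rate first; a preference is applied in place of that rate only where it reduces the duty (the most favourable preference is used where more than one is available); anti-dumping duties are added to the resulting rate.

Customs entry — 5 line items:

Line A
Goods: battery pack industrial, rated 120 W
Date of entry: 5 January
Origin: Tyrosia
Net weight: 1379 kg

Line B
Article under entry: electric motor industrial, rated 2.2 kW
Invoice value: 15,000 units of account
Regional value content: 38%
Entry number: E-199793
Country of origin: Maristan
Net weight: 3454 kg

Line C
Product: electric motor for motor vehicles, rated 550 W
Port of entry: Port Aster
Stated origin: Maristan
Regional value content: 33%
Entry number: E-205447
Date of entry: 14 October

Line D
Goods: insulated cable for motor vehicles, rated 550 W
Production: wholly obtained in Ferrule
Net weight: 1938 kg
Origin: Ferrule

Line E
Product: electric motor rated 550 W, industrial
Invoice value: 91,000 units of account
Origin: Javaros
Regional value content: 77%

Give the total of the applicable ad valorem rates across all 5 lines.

Line A: battery pack → IV.3; rated 120 W → IV.3.2; industrial → IV.3.2.1. Scheduled 18%. No special measure applies. → 18%.
Line B: electric motor → IV.1; rated 2.2 kW → IV.1.2; industrial → IV.1.2.1. Scheduled 24%. quota on IV.1 open → in-quota 10%; Maristan agreement on IV.1.2: RVC ≥ 35% → 1% available; preferential 1%. → 1%.
Line C: electric motor → IV.1; rated 550 W → IV.1.1; for motor vehicles → IV.1.1.1. Scheduled 29%. quota on IV.1 open → in-quota 10%; Maristan agreement on IV.1.2: IV.1.1.1 not covered. → 10%.
Line D: insulated cable → IV.2; rated 550 W → IV.2.2; for motor vehicles → IV.2.2.2. Scheduled 21%. Ferrule agreement on IV.2.2.2: wholly obtained → 10% available; preferential 10%. → 10%.
Line E: electric motor → IV.1; rated 550 W → IV.1.1; industrial → IV.1.1.2. Scheduled 38%. quota on IV.1 open → in-quota 10%; Javaros agreement on IV.2.2.2: IV.1.1.2 not covered. → 10%.
Sum: 18% + 1% + 10% + 10% + 10% = 49%.

49%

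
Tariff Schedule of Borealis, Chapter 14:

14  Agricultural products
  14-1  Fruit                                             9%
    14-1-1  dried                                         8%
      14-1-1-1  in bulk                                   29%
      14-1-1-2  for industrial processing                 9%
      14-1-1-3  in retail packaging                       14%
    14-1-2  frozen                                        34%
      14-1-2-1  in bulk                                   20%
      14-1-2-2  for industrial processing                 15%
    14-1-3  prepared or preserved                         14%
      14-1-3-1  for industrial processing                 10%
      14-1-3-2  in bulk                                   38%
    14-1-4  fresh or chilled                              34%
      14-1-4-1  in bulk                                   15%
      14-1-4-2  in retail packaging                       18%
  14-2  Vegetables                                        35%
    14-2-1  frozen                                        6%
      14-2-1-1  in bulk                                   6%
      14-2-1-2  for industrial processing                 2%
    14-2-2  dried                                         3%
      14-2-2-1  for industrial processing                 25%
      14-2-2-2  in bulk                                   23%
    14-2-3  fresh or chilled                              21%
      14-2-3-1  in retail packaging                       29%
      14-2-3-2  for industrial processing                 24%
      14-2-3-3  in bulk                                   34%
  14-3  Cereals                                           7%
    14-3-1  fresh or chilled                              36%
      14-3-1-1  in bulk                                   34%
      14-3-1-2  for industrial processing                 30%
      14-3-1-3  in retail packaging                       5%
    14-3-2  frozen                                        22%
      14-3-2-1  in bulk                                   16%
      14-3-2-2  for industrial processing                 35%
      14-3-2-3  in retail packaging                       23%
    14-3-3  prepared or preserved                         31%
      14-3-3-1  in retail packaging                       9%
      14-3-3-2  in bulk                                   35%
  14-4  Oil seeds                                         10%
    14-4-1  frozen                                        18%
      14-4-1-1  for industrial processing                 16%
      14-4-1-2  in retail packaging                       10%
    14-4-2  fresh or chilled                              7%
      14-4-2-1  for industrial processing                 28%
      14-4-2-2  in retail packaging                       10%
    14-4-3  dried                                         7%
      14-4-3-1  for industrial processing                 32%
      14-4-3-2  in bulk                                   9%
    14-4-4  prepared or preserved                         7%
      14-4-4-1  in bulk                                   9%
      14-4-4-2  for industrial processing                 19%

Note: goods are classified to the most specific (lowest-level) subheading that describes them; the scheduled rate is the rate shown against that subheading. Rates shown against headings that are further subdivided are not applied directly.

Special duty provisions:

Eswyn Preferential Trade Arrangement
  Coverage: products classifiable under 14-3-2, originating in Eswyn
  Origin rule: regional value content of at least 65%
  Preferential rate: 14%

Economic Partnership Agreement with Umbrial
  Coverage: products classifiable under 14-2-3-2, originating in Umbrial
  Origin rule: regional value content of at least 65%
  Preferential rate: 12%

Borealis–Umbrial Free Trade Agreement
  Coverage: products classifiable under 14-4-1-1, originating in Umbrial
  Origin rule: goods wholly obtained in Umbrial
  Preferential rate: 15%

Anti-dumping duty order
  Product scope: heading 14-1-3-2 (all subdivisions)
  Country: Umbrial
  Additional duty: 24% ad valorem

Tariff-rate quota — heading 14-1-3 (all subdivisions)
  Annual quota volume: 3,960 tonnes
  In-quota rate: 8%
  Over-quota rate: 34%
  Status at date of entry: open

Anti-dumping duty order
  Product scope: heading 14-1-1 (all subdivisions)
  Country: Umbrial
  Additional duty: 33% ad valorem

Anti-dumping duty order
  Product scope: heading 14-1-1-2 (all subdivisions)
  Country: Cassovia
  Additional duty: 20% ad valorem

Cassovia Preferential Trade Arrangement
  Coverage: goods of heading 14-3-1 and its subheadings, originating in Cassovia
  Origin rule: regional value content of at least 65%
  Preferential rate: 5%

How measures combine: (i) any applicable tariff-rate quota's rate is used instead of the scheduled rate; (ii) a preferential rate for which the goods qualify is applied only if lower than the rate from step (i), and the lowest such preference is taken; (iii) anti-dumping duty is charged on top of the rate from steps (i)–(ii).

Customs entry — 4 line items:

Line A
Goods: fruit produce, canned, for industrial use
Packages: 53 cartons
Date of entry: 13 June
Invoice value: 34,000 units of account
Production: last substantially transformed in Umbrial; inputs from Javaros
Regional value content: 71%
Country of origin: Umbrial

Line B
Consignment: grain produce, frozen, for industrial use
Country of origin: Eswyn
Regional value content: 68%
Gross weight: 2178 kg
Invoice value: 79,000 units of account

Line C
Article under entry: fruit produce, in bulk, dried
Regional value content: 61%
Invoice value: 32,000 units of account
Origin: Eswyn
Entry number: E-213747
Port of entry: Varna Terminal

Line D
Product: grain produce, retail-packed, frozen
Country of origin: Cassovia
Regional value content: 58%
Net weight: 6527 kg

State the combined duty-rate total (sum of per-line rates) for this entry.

74%

Line A: fruit → 14-1; canned → 14-1-3; for industrial use → 14-1-3-1. Scheduled 10%. quota on 14-1-3 open → in-quota 8%; Umbrial agreement on 14-2-3-2: 14-1-3-1 not covered; Umbrial agreement on 14-4-1-1: 14-1-3-1 not covered. → 8%.
Line B: grain → 14-3; frozen → 14-3-2; for industrial use → 14-3-2-2. Scheduled 35%. Eswyn agreement on 14-3-2: RVC ≥ 65% → 14% available; preferential 14%. → 14%.
Line C: fruit → 14-1; dried → 14-1-1; in bulk → 14-1-1-1. Scheduled 29%. Eswyn agreement on 14-3-2: 14-1-1-1 not covered. → 29%.
Line D: grain → 14-3; frozen → 14-3-2; retail-packed → 14-3-2-3. Scheduled 23%. Cassovia agreement on 14-3-1: 14-3-2-3 not covered. → 23%.
Sum: 8% + 14% + 29% + 23% = 74%.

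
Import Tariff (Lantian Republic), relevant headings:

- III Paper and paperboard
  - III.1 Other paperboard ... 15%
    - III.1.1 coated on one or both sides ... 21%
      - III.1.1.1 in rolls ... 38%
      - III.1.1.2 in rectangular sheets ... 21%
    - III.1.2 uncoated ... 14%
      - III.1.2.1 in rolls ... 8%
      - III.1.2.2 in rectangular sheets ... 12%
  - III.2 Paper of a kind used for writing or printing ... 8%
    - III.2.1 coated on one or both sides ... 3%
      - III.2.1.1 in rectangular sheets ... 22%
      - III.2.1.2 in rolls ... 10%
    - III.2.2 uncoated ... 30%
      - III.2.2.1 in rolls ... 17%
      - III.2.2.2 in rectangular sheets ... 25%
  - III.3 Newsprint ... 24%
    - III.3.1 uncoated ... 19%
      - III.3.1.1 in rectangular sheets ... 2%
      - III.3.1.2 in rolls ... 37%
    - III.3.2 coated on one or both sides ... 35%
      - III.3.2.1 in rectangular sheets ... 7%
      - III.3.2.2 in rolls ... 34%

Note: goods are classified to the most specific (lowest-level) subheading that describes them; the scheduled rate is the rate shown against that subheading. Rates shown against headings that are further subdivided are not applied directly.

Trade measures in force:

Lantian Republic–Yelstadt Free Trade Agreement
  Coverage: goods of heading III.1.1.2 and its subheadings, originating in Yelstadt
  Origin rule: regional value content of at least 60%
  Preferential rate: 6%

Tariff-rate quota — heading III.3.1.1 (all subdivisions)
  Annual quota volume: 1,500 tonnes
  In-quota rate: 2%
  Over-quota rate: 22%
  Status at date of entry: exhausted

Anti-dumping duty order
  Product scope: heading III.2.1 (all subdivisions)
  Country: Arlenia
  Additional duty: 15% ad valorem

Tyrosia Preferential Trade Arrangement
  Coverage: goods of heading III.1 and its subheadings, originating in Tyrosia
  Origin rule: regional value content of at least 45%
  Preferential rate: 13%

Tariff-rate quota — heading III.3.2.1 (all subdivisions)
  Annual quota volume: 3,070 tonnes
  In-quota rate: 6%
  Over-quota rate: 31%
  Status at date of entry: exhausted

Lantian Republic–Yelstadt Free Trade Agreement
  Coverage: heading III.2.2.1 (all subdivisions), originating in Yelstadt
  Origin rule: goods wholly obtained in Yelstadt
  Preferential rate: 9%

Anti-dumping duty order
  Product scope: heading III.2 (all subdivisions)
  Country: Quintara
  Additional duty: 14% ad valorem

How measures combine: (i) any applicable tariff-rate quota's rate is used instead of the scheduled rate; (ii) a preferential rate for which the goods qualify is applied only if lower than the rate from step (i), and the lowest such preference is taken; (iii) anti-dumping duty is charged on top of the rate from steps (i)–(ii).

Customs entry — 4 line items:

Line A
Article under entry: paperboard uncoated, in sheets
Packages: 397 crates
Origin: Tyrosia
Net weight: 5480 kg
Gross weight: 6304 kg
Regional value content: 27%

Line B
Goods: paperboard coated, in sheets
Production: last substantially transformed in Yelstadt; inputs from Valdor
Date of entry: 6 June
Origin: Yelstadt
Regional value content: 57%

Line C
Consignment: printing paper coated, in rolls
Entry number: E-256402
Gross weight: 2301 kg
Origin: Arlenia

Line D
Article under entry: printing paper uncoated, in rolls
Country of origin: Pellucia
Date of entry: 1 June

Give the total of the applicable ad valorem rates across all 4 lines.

Line A: paperboard → III.1; uncoated → III.1.2; in sheets → III.1.2.2. Scheduled 12%. Tyrosia agreement on III.1: RVC < 45%. → 12%.
Line B: paperboard → III.1; coated → III.1.1; in sheets → III.1.1.2. Scheduled 21%. Yelstadt agreement on III.1.1.2: RVC < 60%; Yelstadt agreement on III.2.2.1: III.1.1.2 not covered. → 21%.
Line C: printing paper → III.2; coated → III.2.1; in rolls → III.2.1.2. Scheduled 10%. anti-dumping (Arlenia, III.2.1): +15%; total 10% + 15% = 25%. → 25%.
Line D: printing paper → III.2; uncoated → III.2.2; in rolls → III.2.2.1. Scheduled 17%. No special measure applies. → 17%.
Sum: 12% + 21% + 25% + 17% = 75%.

75%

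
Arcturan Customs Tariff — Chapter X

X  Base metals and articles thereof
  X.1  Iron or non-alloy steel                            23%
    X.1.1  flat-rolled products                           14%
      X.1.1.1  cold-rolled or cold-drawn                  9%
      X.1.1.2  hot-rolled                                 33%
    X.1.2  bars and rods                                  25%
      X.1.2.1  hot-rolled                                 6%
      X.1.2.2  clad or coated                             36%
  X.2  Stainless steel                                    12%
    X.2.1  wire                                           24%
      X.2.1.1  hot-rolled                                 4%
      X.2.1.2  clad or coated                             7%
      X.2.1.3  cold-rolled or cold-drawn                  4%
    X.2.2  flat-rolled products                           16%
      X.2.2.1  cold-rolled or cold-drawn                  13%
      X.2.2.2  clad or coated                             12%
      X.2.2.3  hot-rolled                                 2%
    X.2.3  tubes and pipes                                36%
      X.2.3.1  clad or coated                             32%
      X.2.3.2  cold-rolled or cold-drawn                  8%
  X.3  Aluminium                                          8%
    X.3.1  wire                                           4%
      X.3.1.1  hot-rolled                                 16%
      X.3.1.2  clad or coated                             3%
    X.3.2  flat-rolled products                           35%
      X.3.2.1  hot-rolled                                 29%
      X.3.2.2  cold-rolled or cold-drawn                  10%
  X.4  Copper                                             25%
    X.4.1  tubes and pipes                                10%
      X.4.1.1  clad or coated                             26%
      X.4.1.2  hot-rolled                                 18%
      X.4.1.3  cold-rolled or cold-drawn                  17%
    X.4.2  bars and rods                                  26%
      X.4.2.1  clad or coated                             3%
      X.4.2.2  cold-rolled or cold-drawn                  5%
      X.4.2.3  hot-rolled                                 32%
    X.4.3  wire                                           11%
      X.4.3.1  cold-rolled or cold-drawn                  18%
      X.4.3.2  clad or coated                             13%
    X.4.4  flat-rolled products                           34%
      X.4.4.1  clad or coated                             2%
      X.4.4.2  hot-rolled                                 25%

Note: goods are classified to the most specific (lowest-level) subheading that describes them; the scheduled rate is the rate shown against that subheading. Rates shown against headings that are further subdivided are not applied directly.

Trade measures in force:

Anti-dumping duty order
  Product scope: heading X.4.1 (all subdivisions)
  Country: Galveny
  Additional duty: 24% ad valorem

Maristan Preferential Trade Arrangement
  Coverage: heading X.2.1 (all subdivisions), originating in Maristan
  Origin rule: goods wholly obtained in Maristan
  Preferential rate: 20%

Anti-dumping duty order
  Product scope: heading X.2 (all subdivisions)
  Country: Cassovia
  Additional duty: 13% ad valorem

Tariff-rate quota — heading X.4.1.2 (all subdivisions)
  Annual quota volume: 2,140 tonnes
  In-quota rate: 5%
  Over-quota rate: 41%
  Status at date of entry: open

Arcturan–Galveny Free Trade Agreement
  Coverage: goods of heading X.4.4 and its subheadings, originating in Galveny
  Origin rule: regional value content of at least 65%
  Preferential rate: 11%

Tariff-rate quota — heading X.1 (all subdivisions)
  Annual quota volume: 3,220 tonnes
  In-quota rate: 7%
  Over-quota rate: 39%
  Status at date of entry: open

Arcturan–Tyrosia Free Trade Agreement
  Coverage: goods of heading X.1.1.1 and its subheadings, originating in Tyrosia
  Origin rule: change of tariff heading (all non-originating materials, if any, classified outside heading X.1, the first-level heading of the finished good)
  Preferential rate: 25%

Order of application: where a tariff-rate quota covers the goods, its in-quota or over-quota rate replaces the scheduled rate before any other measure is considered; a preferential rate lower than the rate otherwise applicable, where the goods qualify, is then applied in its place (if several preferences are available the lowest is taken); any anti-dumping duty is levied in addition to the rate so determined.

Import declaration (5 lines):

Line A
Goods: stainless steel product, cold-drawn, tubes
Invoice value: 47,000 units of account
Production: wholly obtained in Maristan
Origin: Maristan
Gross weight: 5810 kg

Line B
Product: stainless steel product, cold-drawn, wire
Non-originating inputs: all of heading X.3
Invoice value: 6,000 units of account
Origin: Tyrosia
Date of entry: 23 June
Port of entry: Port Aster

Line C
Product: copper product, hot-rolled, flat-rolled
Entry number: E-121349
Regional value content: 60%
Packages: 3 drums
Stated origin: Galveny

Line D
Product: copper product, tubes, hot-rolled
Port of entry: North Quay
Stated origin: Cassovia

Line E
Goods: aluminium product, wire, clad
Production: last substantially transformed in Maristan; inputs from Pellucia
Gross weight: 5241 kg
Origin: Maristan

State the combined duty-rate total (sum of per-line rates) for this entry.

45%

Line A: stainless steel → X.2; tubes → X.2.3; cold-drawn → X.2.3.2. Scheduled 8%. Maristan agreement on X.2.1: X.2.3.2 not covered. → 8%.
Line B: stainless steel → X.2; wire → X.2.1; cold-drawn → X.2.1.3. Scheduled 4%. Tyrosia agreement on X.1.1.1: X.2.1.3 not covered. → 4%.
Line C: copper → X.4; flat-rolled → X.4.4; hot-rolled → X.4.4.2. Scheduled 25%. Galveny agreement on X.4.4: RVC < 65%. → 25%.
Line D: copper → X.4; tubes → X.4.1; hot-rolled → X.4.1.2. Scheduled 18%. quota on X.4.1.2 open → in-quota 5%. → 5%.
Line E: aluminium → X.3; wire → X.3.1; clad → X.3.1.2. Scheduled 3%. Maristan agreement on X.2.1: X.3.1.2 not covered. → 3%.
Sum: 8% + 4% + 25% + 5% + 3% = 45%.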